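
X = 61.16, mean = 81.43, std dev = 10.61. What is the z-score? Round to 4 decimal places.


z = (X - mu) / sigma
X - mu = 61.16 - 81.43 = -20.27
z = -20.27 / 10.61 = -2027/1061 ≈ -1.910462

-1.9105


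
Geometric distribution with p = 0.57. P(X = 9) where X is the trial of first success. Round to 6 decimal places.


P = (1-p)^(k-1) * p
(1-p)^(k-1) = 0.43^8 ≈ 0.001168820
P = 0.001168820 * 0.57 ≈ 0.0006662274

0.000666


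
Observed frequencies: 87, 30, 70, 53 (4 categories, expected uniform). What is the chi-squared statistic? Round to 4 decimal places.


chi2 = sum((O-E)^2/E), E = total/4
total = 240, E = 240/4 = 60
(87 - 60)^2 / 60 = 729 / 60 = 12.15
(30 - 60)^2 / 60 = 900 / 60 = 15
(70 - 60)^2 / 60 = 100 / 60 = 5/3 ≈ 1.666667
(53 - 60)^2 / 60 = 49 / 60 = 49/60 ≈ 0.816667
chi2 = 889/30 ≈ 29.633333

29.6333


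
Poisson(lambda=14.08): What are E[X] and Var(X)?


E[X] = Var(X) = lambda = 14.08

14.08, 14.08


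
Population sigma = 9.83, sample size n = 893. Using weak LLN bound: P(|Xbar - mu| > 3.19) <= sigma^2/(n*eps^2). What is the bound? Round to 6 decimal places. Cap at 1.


bound = min(1, sigma^2/(n*eps^2))
sigma^2 = 9.83^2 = 96.6289
n*eps^2 = 893 * 3.19^2 = 893 * 10.1761 = 9087.2573
sigma^2/(n*eps^2) = 96.6289 / 9087.2573 ≈ 0.01063345

0.010633


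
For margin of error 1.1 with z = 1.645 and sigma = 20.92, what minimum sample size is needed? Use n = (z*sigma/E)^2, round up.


z*sigma/E = 1.645 * 20.92 / 1.1 = 172067/5500 ≈ 31.284909
(z*sigma/E)^2 ≈ 978.745537
round up: n = 979

979


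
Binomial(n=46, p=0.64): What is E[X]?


E[X] = n*p = 46 * 0.64 = 29.44

29.44


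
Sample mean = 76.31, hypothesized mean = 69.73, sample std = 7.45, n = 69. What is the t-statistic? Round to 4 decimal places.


t = (xbar - mu0) / (s/sqrt(n))
xbar - mu0 = 76.31 - 69.73 = 6.58
sqrt(69) ≈ 8.30662386
s/sqrt(n) = 7.45 / 8.30662386 ≈ 0.89687461
t = 6.58 / 0.89687461 ≈ 7.336589

7.3366


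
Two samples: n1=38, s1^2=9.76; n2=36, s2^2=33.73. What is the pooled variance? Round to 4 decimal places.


sp^2 = ((n1-1)*s1^2 + (n2-1)*s2^2)/(n1+n2-2)
(n1-1)*s1^2 = 37 * 9.76 = 361.12
(n2-1)*s2^2 = 35 * 33.73 = 1180.55
numerator = 361.12 + 1180.55 = 1541.67
n1+n2-2 = 72
sp^2 = 1541.67 / 72 = 51389/2400 ≈ 21.412083

21.4121


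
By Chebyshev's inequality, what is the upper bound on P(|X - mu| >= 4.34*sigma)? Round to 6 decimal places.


P <= 1/k^2
k^2 = 4.34^2 = 18.8356
1/k^2 = 1 / 18.8356 ≈ 0.05309096

0.053091


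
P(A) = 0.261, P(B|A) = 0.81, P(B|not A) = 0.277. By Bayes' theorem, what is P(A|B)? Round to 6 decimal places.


P(A|B) = P(B|A)*P(A) / P(B), P(B) = P(B|A)*P(A) + P(B|not A)*P(not A)
P(B|A)*P(A) = 0.81 * 0.261 = 0.21141
P(B|not A)*P(not A) = 0.277 * 0.739 = 0.204703
P(B) = 0.21141 + 0.204703 = 0.416113
P(A|B) = 0.21141 / 0.416113 ≈ 0.50805911

0.508059


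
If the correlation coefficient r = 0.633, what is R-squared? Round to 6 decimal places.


R^2 = r^2 = (0.633)^2 = 0.400689

0.400689


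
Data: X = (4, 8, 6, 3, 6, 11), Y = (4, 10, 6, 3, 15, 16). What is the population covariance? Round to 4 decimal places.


Cov = (1/n)*sum((xi-xbar)(yi-ybar))
n = 6, xbar = 38/6 = 19/3 ≈ 6.333333, ybar = 54/6 = 9
sum((xi-xbar)(yi-ybar)) = 65
Cov = 65 / 6 = 65/6 ≈ 10.833333

10.8333


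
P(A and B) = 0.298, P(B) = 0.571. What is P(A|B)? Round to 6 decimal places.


P(A|B) = P(A and B) / P(B) = 0.298 / 0.571 = 298/571 ≈ 0.52189142

0.521891


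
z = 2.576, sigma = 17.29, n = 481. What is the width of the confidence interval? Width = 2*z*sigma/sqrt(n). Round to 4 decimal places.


width = 2*z*sigma/sqrt(n)
2*z*sigma = 2 * 2.576 * 17.29 = 89.07808
sqrt(481) ≈ 21.931712
width = 89.07808 / 21.931712 ≈ 4.061611

4.0616


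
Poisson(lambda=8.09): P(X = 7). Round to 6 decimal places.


P = e^(-lam) * lam^k / k!
e^(-8.09) ≈ 0.0003065898
lam^k = 8.09^7 ≈ 2267982.249937
k! = 7! = 5040
P = 0.0003065898 * 2267982.249937 / 5040 ≈ 0.137964

0.137964


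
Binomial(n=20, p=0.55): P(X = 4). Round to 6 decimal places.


P = C(n,k) * p^k * (1-p)^(n-k)
C(20,4) = 4845
p^k = 0.55^4 = 0.09150625
(1-p)^(n-k) = 0.45^16 ≈ 0.000002827484
P = 4845 * 0.09150625 * 0.000002827484 ≈ 0.001254

0.001254


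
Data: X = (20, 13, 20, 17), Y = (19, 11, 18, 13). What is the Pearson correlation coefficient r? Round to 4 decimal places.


r = sum((xi-xbar)(yi-ybar)) / sqrt(sum((xi-xbar)^2) * sum((yi-ybar)^2))
n = 4, xbar = 70/4 = 17.5, ybar = 61/4 = 15.25
Sxy = sum((xi-xbar)(yi-ybar)) = 36.5
Sxx = sum((xi-xbar)^2) = 33
Syy = sum((yi-ybar)^2) = 44.75
sqrt(Sxx*Syy) ≈ 38.428505
r = Sxy / sqrt(Sxx*Syy) = 36.5 / 38.428505 ≈ 0.949816

0.9498


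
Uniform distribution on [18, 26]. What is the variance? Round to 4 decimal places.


Var = (b-a)^2 / 12
(b-a)^2 = (26 - 18)^2 = 64
Var = 64/12 ≈ 5.333333

5.3333


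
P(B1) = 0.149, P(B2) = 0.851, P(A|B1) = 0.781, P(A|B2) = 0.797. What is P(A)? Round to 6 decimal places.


P(A) = P(A|B1)*P(B1) + P(A|B2)*P(B2)
P(A|B1)*P(B1) = 0.781 * 0.149 = 0.116369
P(A|B2)*P(B2) = 0.797 * 0.851 = 0.678247
P(A) = 0.116369 + 0.678247 = 0.794616

0.794616


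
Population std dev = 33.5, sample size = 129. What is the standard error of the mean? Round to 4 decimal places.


SE = sigma / sqrt(n)
sqrt(129) ≈ 11.357817
SE = 33.5 / 11.357817 ≈ 2.949511

2.9495


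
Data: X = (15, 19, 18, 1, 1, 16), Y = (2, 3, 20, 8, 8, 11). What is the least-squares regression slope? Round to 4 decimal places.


b = sum((xi-xbar)(yi-ybar)) / sum((xi-xbar)^2)
n = 6, xbar = 70/6 = 35/3 ≈ 11.666667, ybar = 52/6 = 26/3 ≈ 8.666667
Sxy = sum((xi-xbar)(yi-ybar)) = 97/3 ≈ 32.333333
Sxx = sum((xi-xbar)^2) = 1054/3 ≈ 351.333333
b = Sxy / Sxx = 97/1054 ≈ 0.092030

0.0920


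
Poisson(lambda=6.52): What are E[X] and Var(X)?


E[X] = Var(X) = lambda = 6.52

6.52, 6.52


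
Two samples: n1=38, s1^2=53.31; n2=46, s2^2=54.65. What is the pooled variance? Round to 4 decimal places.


sp^2 = ((n1-1)*s1^2 + (n2-1)*s2^2)/(n1+n2-2)
(n1-1)*s1^2 = 37 * 53.31 = 1972.47
(n2-1)*s2^2 = 45 * 54.65 = 2459.25
numerator = 1972.47 + 2459.25 = 4431.72
n1+n2-2 = 82
sp^2 = 4431.72 / 82 = 110793/2050 ≈ 54.045366

54.0454


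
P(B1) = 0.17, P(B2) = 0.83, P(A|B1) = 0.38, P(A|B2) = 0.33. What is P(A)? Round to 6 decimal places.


P(A) = P(A|B1)*P(B1) + P(A|B2)*P(B2)
P(A|B1)*P(B1) = 0.38 * 0.17 = 0.0646
P(A|B2)*P(B2) = 0.33 * 0.83 = 0.2739
P(A) = 0.0646 + 0.2739 = 0.3385

0.338500


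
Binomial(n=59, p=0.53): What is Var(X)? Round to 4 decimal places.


Var = n*p*(1-p) = 59 * 0.53 * 0.47 = 14.6969

14.6969


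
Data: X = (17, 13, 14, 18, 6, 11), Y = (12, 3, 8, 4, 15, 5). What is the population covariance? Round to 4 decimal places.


Cov = (1/n)*sum((xi-xbar)(yi-ybar))
n = 6, xbar = 79/6 ≈ 13.166667, ybar = 47/6 ≈ 7.833333
sum((xi-xbar)(yi-ybar)) = -281/6 ≈ -46.833333
Cov = -46.833333 / 6 = -281/36 ≈ -7.805556

-7.8056


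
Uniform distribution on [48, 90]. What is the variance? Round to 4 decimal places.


Var = (b-a)^2 / 12
(b-a)^2 = (90 - 48)^2 = 1764
Var = 1764/12 = 147

147.0000


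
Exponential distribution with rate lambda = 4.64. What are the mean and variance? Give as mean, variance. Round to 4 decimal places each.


mean = 1/lam, var = 1/lam^2
mean = 1 / 4.64 = 25/116 ≈ 0.215517
lam^2 = 4.64^2 = 21.5296
var = 1 / 21.5296 ≈ 0.046448

0.2155, 0.0464


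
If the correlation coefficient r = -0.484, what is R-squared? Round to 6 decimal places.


R^2 = r^2 = (-0.484)^2 = 0.234256

0.234256


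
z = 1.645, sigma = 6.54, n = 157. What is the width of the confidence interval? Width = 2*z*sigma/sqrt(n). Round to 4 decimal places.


width = 2*z*sigma/sqrt(n)
2*z*sigma = 2 * 1.645 * 6.54 = 21.5166
sqrt(157) ≈ 12.529964
width = 21.5166 / 12.529964 ≈ 1.717212

1.7172


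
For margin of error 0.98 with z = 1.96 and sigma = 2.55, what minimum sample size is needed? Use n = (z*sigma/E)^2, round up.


z*sigma/E = 1.96 * 2.55 / 0.98 = 5.1
(z*sigma/E)^2 = 26.01
round up: n = 27

27


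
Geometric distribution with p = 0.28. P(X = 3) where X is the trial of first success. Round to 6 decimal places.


P = (1-p)^(k-1) * p
(1-p)^(k-1) = 0.72^2 = 0.5184
P = 0.5184 * 0.28 = 0.145152

0.145152


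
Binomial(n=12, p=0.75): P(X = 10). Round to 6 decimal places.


P = C(n,k) * p^k * (1-p)^(n-k)
C(12,10) = 66
p^k = 0.75^10 ≈ 0.05631351
(1-p)^(n-k) = 0.25^2 = 0.0625
P = 66 * 0.05631351 * 0.0625 ≈ 0.232293

0.232293


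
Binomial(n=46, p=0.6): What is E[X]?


E[X] = n*p = 46 * 0.6 = 27.6

27.6


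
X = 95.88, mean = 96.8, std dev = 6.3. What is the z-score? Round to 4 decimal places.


z = (X - mu) / sigma
X - mu = 95.88 - 96.8 = -0.92
z = -0.92 / 6.3 = -46/315 ≈ -0.146032

-0.1460


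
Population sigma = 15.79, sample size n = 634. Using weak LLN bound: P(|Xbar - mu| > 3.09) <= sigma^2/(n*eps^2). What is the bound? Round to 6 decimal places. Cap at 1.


bound = min(1, sigma^2/(n*eps^2))
sigma^2 = 15.79^2 = 249.3241
n*eps^2 = 634 * 3.09^2 = 634 * 9.5481 = 6053.4954
sigma^2/(n*eps^2) = 249.3241 / 6053.4954 ≈ 0.04118680

0.041187


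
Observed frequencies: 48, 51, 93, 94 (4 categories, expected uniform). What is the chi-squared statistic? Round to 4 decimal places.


chi2 = sum((O-E)^2/E), E = total/4
total = 286, E = 286/4 = 71.5
(48 - 71.5)^2 / 71.5 = 552.25 / 71.5 = 2209/286 ≈ 7.723776
(51 - 71.5)^2 / 71.5 = 420.25 / 71.5 = 1681/286 ≈ 5.877622
(93 - 71.5)^2 / 71.5 = 462.25 / 71.5 = 1849/286 ≈ 6.465035
(94 - 71.5)^2 / 71.5 = 506.25 / 71.5 = 2025/286 ≈ 7.080420
chi2 = 3882/143 ≈ 27.146853

27.1469


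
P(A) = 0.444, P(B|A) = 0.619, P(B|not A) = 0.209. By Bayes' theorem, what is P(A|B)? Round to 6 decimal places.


P(A|B) = P(B|A)*P(A) / P(B), P(B) = P(B|A)*P(A) + P(B|not A)*P(not A)
P(B|A)*P(A) = 0.619 * 0.444 = 0.274836
P(B|not A)*P(not A) = 0.209 * 0.556 = 0.116204
P(B) = 0.274836 + 0.116204 = 0.39104
P(A|B) = 0.274836 / 0.39104 ≈ 0.70283347

0.702833


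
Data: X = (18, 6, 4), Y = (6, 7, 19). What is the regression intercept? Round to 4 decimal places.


a = ybar - b*xbar, where b = sum((xi-xbar)(yi-ybar)) / sum((xi-xbar)^2)
n = 3, xbar = 28/3 ≈ 9.333333, ybar = 32/3 ≈ 10.666667
Sxy = sum((xi-xbar)(yi-ybar)) = -218/3 ≈ -72.666667
Sxx = sum((xi-xbar)^2) = 344/3 ≈ 114.666667
b = Sxy / Sxx = -109/172 ≈ -0.633721
a = 10.666667 - (-0.633721) * 9.333333 = 713/43 ≈ 16.581395

16.5814


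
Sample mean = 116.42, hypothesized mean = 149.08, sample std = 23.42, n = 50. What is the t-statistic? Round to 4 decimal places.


t = (xbar - mu0) / (s/sqrt(n))
xbar - mu0 = 116.42 - 149.08 = -32.66
sqrt(50) ≈ 7.07106781
s/sqrt(n) = 23.42 / 7.07106781 ≈ 3.31208816
t = -32.66 / 3.31208816 ≈ -9.860849

-9.8608


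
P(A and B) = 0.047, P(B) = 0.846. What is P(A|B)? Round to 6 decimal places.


P(A|B) = P(A and B) / P(B) = 0.047 / 0.846 = 1/18 ≈ 0.05555556

0.055556


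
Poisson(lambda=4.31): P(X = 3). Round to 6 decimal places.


P = e^(-lam) * lam^k / k!
e^(-4.31) ≈ 0.01343355
lam^k = 4.31^3 = 80.062991
k! = 3! = 6
P = 0.01343355 * 80.062991 / 6 ≈ 0.179255

0.179255


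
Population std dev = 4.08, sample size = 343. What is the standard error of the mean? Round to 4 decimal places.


SE = sigma / sqrt(n)
sqrt(343) ≈ 18.520259
SE = 4.08 / 18.520259 ≈ 0.220299

0.2203


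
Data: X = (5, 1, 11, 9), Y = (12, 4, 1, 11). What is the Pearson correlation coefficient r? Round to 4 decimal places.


r = sum((xi-xbar)(yi-ybar)) / sqrt(sum((xi-xbar)^2) * sum((yi-ybar)^2))
n = 4, xbar = 26/4 = 6.5, ybar = 28/4 = 7
Sxy = sum((xi-xbar)(yi-ybar)) = -8
Sxx = sum((xi-xbar)^2) = 59
Syy = sum((yi-ybar)^2) = 86
sqrt(Sxx*Syy) ≈ 71.232015
r = Sxy / sqrt(Sxx*Syy) = -8 / 71.232015 ≈ -0.112309

-0.1123


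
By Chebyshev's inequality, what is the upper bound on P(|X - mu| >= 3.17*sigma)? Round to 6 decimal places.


P <= 1/k^2
k^2 = 3.17^2 = 10.0489
1/k^2 = 1 / 10.0489 ≈ 0.09951338

0.099513


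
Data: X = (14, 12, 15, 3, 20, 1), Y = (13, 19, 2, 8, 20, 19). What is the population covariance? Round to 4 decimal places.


Cov = (1/n)*sum((xi-xbar)(yi-ybar))
n = 6, xbar = 65/6 ≈ 10.833333, ybar = 81/6 = 13.5
sum((xi-xbar)(yi-ybar)) = 5.5
Cov = 5.5 / 6 = 11/12 ≈ 0.916667

0.9167


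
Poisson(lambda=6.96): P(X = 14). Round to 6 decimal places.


P = e^(-lam) * lam^k / k!
e^(-6.96) ≈ 0.0009490966
lam^k = 6.96^14 ≈ 625935170291.279559
k! = 14! = 87178291200
P = 0.0009490966 * 625935170291.279559 / 87178291200 ≈ 0.006814

0.006814


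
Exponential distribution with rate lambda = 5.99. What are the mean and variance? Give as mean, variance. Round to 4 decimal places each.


mean = 1/lam, var = 1/lam^2
mean = 1 / 5.99 = 100/599 ≈ 0.166945
lam^2 = 5.99^2 = 35.8801
var = 1 / 35.8801 ≈ 0.027871

0.1669, 0.0279


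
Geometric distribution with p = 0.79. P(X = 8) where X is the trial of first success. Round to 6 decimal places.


P = (1-p)^(k-1) * p
(1-p)^(k-1) = 0.21^7 ≈ 0.00001801089
P = 0.00001801089 * 0.79 ≈ 0.00001422860

0.000014


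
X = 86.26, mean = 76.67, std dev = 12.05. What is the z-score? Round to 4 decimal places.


z = (X - mu) / sigma
X - mu = 86.26 - 76.67 = 9.59
z = 9.59 / 12.05 = 959/1205 ≈ 0.795851

0.7959


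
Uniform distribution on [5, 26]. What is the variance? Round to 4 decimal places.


Var = (b-a)^2 / 12
(b-a)^2 = (26 - 5)^2 = 441
Var = 441/12 = 36.75

36.7500


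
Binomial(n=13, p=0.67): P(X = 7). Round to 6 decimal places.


P = C(n,k) * p^k * (1-p)^(n-k)
C(13,7) = 1716
p^k = 0.67^7 ≈ 0.06060712
(1-p)^(n-k) = 0.33^6 ≈ 0.001291468
P = 1716 * 0.06060712 * 0.001291468 ≈ 0.134315

0.134315


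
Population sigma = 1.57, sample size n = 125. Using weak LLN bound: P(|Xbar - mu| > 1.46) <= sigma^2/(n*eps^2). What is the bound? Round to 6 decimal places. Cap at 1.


bound = min(1, sigma^2/(n*eps^2))
sigma^2 = 1.57^2 = 2.4649
n*eps^2 = 125 * 1.46^2 = 125 * 2.1316 = 266.45
sigma^2/(n*eps^2) = 2.4649 / 266.45 ≈ 0.00925089

0.009251


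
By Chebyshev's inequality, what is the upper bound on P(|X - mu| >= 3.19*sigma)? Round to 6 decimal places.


P <= 1/k^2
k^2 = 3.19^2 = 10.1761
1/k^2 = 1 / 10.1761 ≈ 0.09826947

0.098269


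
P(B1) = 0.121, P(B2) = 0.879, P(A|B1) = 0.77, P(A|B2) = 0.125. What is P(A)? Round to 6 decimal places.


P(A) = P(A|B1)*P(B1) + P(A|B2)*P(B2)
P(A|B1)*P(B1) = 0.77 * 0.121 = 0.09317
P(A|B2)*P(B2) = 0.125 * 0.879 = 0.109875
P(A) = 0.09317 + 0.109875 = 0.203045

0.203045


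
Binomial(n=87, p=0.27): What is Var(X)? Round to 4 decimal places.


Var = n*p*(1-p) = 87 * 0.27 * 0.73 = 17.1477

17.1477


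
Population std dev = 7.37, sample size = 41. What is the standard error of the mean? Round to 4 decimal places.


SE = sigma / sqrt(n)
sqrt(41) ≈ 6.403124
SE = 7.37 / 6.403124 ≈ 1.151001

1.1510


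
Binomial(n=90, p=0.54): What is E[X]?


E[X] = n*p = 90 * 0.54 = 48.6

48.6


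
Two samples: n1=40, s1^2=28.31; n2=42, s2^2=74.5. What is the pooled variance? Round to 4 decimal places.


sp^2 = ((n1-1)*s1^2 + (n2-1)*s2^2)/(n1+n2-2)
(n1-1)*s1^2 = 39 * 28.31 = 1104.09
(n2-1)*s2^2 = 41 * 74.5 = 3054.5
numerator = 1104.09 + 3054.5 = 4158.59
n1+n2-2 = 80
sp^2 = 4158.59 / 80 = 51.982375

51.9824


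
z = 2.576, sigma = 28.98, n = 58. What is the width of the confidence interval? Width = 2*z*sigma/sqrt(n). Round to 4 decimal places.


width = 2*z*sigma/sqrt(n)
2*z*sigma = 2 * 2.576 * 28.98 = 149.30496
sqrt(58) ≈ 7.615773
width = 149.30496 / 7.615773 ≈ 19.604702

19.6047


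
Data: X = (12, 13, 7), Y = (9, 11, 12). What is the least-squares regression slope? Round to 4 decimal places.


b = sum((xi-xbar)(yi-ybar)) / sum((xi-xbar)^2)
n = 3, xbar = 32/3 ≈ 10.666667, ybar = 32/3 ≈ 10.666667
Sxy = sum((xi-xbar)(yi-ybar)) = -19/3 ≈ -6.333333
Sxx = sum((xi-xbar)^2) = 62/3 ≈ 20.666667
b = Sxy / Sxx = -19/62 ≈ -0.306452

-0.3065


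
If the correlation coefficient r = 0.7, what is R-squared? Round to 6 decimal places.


R^2 = r^2 = (0.7)^2 = 0.49

0.490000


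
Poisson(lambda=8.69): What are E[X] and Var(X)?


E[X] = Var(X) = lambda = 8.69

8.69, 8.69


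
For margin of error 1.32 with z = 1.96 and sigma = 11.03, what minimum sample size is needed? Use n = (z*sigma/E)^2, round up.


z*sigma/E = 1.96 * 11.03 / 1.32 = 54047/3300 ≈ 16.377879
(z*sigma/E)^2 ≈ 268.234914
round up: n = 269

269


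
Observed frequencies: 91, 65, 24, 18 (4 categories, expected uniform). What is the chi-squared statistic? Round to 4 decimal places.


chi2 = sum((O-E)^2/E), E = total/4
total = 198, E = 198/4 = 49.5
(91 - 49.5)^2 / 49.5 = 1722.25 / 49.5 = 6889/198 ≈ 34.792929
(65 - 49.5)^2 / 49.5 = 240.25 / 49.5 = 961/198 ≈ 4.853535
(24 - 49.5)^2 / 49.5 = 650.25 / 49.5 = 289/22 ≈ 13.136364
(18 - 49.5)^2 / 49.5 = 992.25 / 49.5 = 441/22 ≈ 20.045455
chi2 = 7210/99 ≈ 72.828283

72.8283


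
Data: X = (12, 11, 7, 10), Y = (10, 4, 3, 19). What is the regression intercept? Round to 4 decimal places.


a = ybar - b*xbar, where b = sum((xi-xbar)(yi-ybar)) / sum((xi-xbar)^2)
n = 4, xbar = 40/4 = 10, ybar = 36/4 = 9
Sxy = sum((xi-xbar)(yi-ybar)) = 15
Sxx = sum((xi-xbar)^2) = 14
b = Sxy / Sxx = 15/14 ≈ 1.071429
a = 9 - 1.071429 * 10 = -12/7 ≈ -1.714286

-1.7143


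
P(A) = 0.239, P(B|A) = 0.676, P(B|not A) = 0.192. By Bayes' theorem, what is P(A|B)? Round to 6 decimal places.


P(A|B) = P(B|A)*P(A) / P(B), P(B) = P(B|A)*P(A) + P(B|not A)*P(not A)
P(B|A)*P(A) = 0.676 * 0.239 = 0.161564
P(B|not A)*P(not A) = 0.192 * 0.761 = 0.146112
P(B) = 0.161564 + 0.146112 = 0.307676
P(A|B) = 0.161564 / 0.307676 ≈ 0.52511083

0.525111


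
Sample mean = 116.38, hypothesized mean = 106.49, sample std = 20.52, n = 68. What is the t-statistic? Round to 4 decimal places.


t = (xbar - mu0) / (s/sqrt(n))
xbar - mu0 = 116.38 - 106.49 = 9.89
sqrt(68) ≈ 8.24621125
s/sqrt(n) = 20.52 / 8.24621125 ≈ 2.48841551
t = 9.89 / 2.48841551 ≈ 3.974417

3.9744


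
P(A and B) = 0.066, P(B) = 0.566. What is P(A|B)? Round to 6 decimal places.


P(A|B) = P(A and B) / P(B) = 0.066 / 0.566 = 33/283 ≈ 0.11660777

0.116608


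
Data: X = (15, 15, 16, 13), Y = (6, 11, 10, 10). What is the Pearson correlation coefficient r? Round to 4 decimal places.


r = sum((xi-xbar)(yi-ybar)) / sqrt(sum((xi-xbar)^2) * sum((yi-ybar)^2))
n = 4, xbar = 59/4 = 14.75, ybar = 37/4 = 9.25
Sxy = sum((xi-xbar)(yi-ybar)) = -0.75
Sxx = sum((xi-xbar)^2) = 4.75
Syy = sum((yi-ybar)^2) = 14.75
sqrt(Sxx*Syy) ≈ 8.370335
r = Sxy / sqrt(Sxx*Syy) = -0.75 / 8.370335 ≈ -0.089602

-0.0896


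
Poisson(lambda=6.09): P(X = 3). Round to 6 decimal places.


P = e^(-lam) * lam^k / k!
e^(-6.09) ≈ 0.002265409
lam^k = 6.09^3 = 225.866529
k! = 3! = 6
P = 0.002265409 * 225.866529 / 6 ≈ 0.085280

0.085280


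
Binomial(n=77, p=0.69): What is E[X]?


E[X] = n*p = 77 * 0.69 = 53.13

53.13


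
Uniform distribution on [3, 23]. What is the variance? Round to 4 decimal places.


Var = (b-a)^2 / 12
(b-a)^2 = (23 - 3)^2 = 400
Var = 400/12 ≈ 33.333333

33.3333


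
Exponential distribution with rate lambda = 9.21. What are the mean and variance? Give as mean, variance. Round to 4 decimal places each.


mean = 1/lam, var = 1/lam^2
mean = 1 / 9.21 = 100/921 ≈ 0.108578
lam^2 = 9.21^2 = 84.8241
var = 1 / 84.8241 ≈ 0.011789

0.1086, 0.0118


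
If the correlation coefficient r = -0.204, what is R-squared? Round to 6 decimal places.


R^2 = r^2 = (-0.204)^2 = 0.041616

0.041616


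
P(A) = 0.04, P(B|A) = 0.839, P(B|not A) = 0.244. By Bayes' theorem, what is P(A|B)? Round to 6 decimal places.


P(A|B) = P(B|A)*P(A) / P(B), P(B) = P(B|A)*P(A) + P(B|not A)*P(not A)
P(B|A)*P(A) = 0.839 * 0.04 = 0.03356
P(B|not A)*P(not A) = 0.244 * 0.96 = 0.23424
P(B) = 0.03356 + 0.23424 = 0.2678
P(A|B) = 0.03356 / 0.2678 = 839/6695 ≈ 0.12531740

0.125317


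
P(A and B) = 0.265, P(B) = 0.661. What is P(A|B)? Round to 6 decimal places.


P(A|B) = P(A and B) / P(B) = 0.265 / 0.661 = 265/661 ≈ 0.40090772

0.400908


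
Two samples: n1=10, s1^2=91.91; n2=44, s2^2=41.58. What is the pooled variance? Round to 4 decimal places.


sp^2 = ((n1-1)*s1^2 + (n2-1)*s2^2)/(n1+n2-2)
(n1-1)*s1^2 = 9 * 91.91 = 827.19
(n2-1)*s2^2 = 43 * 41.58 = 1787.94
numerator = 827.19 + 1787.94 = 2615.13
n1+n2-2 = 52
sp^2 = 2615.13 / 52 = 261513/5200 ≈ 50.290962

50.2910


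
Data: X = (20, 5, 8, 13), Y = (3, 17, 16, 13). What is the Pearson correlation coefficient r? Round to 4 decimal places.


r = sum((xi-xbar)(yi-ybar)) / sqrt(sum((xi-xbar)^2) * sum((yi-ybar)^2))
n = 4, xbar = 46/4 = 11.5, ybar = 49/4 = 12.25
Sxy = sum((xi-xbar)(yi-ybar)) = -121.5
Sxx = sum((xi-xbar)^2) = 129
Syy = sum((yi-ybar)^2) = 122.75
sqrt(Sxx*Syy) ≈ 125.836203
r = Sxy / sqrt(Sxx*Syy) = -121.5 / 125.836203 ≈ -0.965541

-0.9655


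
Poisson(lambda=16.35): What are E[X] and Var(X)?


E[X] = Var(X) = lambda = 16.35

16.35, 16.35


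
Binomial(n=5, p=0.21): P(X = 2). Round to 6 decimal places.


P = C(n,k) * p^k * (1-p)^(n-k)
C(5,2) = 10
p^k = 0.21^2 = 0.0441
(1-p)^(n-k) = 0.79^3 = 0.493039
P = 10 * 0.0441 * 0.493039 ≈ 0.217430

0.217430


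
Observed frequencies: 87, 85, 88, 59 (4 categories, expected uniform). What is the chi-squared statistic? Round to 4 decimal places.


chi2 = sum((O-E)^2/E), E = total/4
total = 319, E = 319/4 = 79.75
(87 - 79.75)^2 / 79.75 = 52.5625 / 79.75 = 29/44 ≈ 0.659091
(85 - 79.75)^2 / 79.75 = 27.5625 / 79.75 = 441/1276 ≈ 0.345611
(88 - 79.75)^2 / 79.75 = 68.0625 / 79.75 = 99/116 ≈ 0.853448
(59 - 79.75)^2 / 79.75 = 430.5625 / 79.75 = 6889/1276 ≈ 5.398903
chi2 = 2315/319 ≈ 7.257053

7.2571


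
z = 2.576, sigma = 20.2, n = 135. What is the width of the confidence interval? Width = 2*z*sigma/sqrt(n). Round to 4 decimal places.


width = 2*z*sigma/sqrt(n)
2*z*sigma = 2 * 2.576 * 20.2 = 104.0704
sqrt(135) ≈ 11.618950
width = 104.0704 / 11.618950 ≈ 8.956954

8.9570


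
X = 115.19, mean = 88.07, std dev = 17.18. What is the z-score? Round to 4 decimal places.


z = (X - mu) / sigma
X - mu = 115.19 - 88.07 = 27.12
z = 27.12 / 17.18 = 1356/859 ≈ 1.578580

1.5786


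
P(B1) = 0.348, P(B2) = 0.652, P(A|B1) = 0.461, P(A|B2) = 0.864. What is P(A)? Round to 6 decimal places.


P(A) = P(A|B1)*P(B1) + P(A|B2)*P(B2)
P(A|B1)*P(B1) = 0.461 * 0.348 = 0.160428
P(A|B2)*P(B2) = 0.864 * 0.652 = 0.563328
P(A) = 0.160428 + 0.563328 = 0.723756

0.723756


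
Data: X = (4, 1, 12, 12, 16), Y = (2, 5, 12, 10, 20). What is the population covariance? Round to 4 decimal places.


Cov = (1/n)*sum((xi-xbar)(yi-ybar))
n = 5, xbar = 45/5 = 9, ybar = 49/5 = 9.8
sum((xi-xbar)(yi-ybar)) = 156
Cov = 156 / 5 = 31.2

31.2000


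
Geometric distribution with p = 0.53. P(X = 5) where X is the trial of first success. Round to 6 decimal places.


P = (1-p)^(k-1) * p
(1-p)^(k-1) = 0.47^4 = 0.04879681
P = 0.04879681 * 0.53 ≈ 0.02586231

0.025862


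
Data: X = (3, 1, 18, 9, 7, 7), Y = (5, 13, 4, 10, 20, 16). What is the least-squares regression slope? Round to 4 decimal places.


b = sum((xi-xbar)(yi-ybar)) / sum((xi-xbar)^2)
n = 6, xbar = 45/6 = 7.5, ybar = 68/6 = 34/3 ≈ 11.333333
Sxy = sum((xi-xbar)(yi-ybar)) = -68
Sxx = sum((xi-xbar)^2) = 175.5
b = Sxy / Sxx = -136/351 ≈ -0.387464

-0.3875


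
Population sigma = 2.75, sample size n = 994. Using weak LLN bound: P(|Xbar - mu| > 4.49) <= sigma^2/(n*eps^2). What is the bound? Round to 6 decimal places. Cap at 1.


bound = min(1, sigma^2/(n*eps^2))
sigma^2 = 2.75^2 = 7.5625
n*eps^2 = 994 * 4.49^2 = 994 * 20.1601 = 20039.1394
sigma^2/(n*eps^2) = 7.5625 / 20039.1394 ≈ 0.00037739

0.000377


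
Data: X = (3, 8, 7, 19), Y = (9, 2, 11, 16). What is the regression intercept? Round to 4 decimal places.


a = ybar - b*xbar, where b = sum((xi-xbar)(yi-ybar)) / sum((xi-xbar)^2)
n = 4, xbar = 37/4 = 9.25, ybar = 38/4 = 9.5
Sxy = sum((xi-xbar)(yi-ybar)) = 72.5
Sxx = sum((xi-xbar)^2) = 140.75
b = Sxy / Sxx = 290/563 ≈ 0.515098
a = 9.5 - 0.515098 * 9.25 = 2666/563 ≈ 4.735346

4.7353


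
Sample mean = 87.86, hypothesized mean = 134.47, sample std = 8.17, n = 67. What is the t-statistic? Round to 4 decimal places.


t = (xbar - mu0) / (s/sqrt(n))
xbar - mu0 = 87.86 - 134.47 = -46.61
sqrt(67) ≈ 8.18535277
s/sqrt(n) = 8.17 / 8.18535277 ≈ 0.99812436
t = -46.61 / 0.99812436 ≈ -46.697588

-46.6976


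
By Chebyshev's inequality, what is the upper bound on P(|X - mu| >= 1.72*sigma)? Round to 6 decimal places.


P <= 1/k^2
k^2 = 1.72^2 = 2.9584
1/k^2 = 1 / 2.9584 = 625/1849 ≈ 0.33802055

0.338021


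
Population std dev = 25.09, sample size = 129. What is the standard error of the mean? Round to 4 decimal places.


SE = sigma / sqrt(n)
sqrt(129) ≈ 11.357817
SE = 25.09 / 11.357817 ≈ 2.209051

2.2091


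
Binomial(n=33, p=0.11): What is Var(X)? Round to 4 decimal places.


Var = n*p*(1-p) = 33 * 0.11 * 0.89 = 3.2307

3.2307


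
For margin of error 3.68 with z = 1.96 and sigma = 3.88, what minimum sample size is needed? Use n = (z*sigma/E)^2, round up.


z*sigma/E = 1.96 * 3.88 / 3.68 = 4753/2300 ≈ 2.066522
(z*sigma/E)^2 ≈ 4.270512
round up: n = 5

5


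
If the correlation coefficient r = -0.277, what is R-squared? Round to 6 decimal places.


R^2 = r^2 = (-0.277)^2 = 0.076729

0.076729


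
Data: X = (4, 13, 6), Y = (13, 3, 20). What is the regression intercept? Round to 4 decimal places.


a = ybar - b*xbar, where b = sum((xi-xbar)(yi-ybar)) / sum((xi-xbar)^2)
n = 3, xbar = 23/3 ≈ 7.666667, ybar = 36/3 = 12
Sxy = sum((xi-xbar)(yi-ybar)) = -65
Sxx = sum((xi-xbar)^2) = 134/3 ≈ 44.666667
b = Sxy / Sxx = -195/134 ≈ -1.455224
a = 12 - (-1.455224) * 7.666667 = 3103/134 ≈ 23.156716

23.1567


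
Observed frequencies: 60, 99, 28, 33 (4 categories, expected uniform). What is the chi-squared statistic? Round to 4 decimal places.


chi2 = sum((O-E)^2/E), E = total/4
total = 220, E = 220/4 = 55
(60 - 55)^2 / 55 = 25 / 55 = 5/11 ≈ 0.454545
(99 - 55)^2 / 55 = 1936 / 55 = 35.2
(28 - 55)^2 / 55 = 729 / 55 = 729/55 ≈ 13.254545
(33 - 55)^2 / 55 = 484 / 55 = 8.8
chi2 = 3174/55 ≈ 57.709091

57.7091


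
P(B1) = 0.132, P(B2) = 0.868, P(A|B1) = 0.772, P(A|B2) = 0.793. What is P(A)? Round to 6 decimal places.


P(A) = P(A|B1)*P(B1) + P(A|B2)*P(B2)
P(A|B1)*P(B1) = 0.772 * 0.132 = 0.101904
P(A|B2)*P(B2) = 0.793 * 0.868 = 0.688324
P(A) = 0.101904 + 0.688324 = 0.790228

0.790228


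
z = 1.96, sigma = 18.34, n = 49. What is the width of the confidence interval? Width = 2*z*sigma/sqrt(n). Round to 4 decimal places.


width = 2*z*sigma/sqrt(n)
2*z*sigma = 2 * 1.96 * 18.34 = 71.8928
sqrt(49) = 7
width = 71.8928 / 7 = 10.2704

10.2704


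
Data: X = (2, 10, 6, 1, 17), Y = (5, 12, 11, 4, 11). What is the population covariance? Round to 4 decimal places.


Cov = (1/n)*sum((xi-xbar)(yi-ybar))
n = 5, xbar = 36/5 = 7.2, ybar = 43/5 = 8.6
sum((xi-xbar)(yi-ybar)) = 77.4
Cov = 77.4 / 5 = 15.48

15.4800


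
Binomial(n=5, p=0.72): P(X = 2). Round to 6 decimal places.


P = C(n,k) * p^k * (1-p)^(n-k)
C(5,2) = 10
p^k = 0.72^2 = 0.5184
(1-p)^(n-k) = 0.28^3 = 0.021952
P = 10 * 0.5184 * 0.021952 ≈ 0.113799

0.113799


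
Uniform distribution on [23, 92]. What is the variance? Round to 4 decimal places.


Var = (b-a)^2 / 12
(b-a)^2 = (92 - 23)^2 = 4761
Var = 4761/12 = 396.75

396.7500


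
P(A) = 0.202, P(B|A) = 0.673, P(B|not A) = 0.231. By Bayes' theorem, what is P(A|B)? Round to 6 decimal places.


P(A|B) = P(B|A)*P(A) / P(B), P(B) = P(B|A)*P(A) + P(B|not A)*P(not A)
P(B|A)*P(A) = 0.673 * 0.202 = 0.135946
P(B|not A)*P(not A) = 0.231 * 0.798 = 0.184338
P(B) = 0.135946 + 0.184338 = 0.320284
P(A|B) = 0.135946 / 0.320284 ≈ 0.42445455

0.424455


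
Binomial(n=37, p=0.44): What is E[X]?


E[X] = n*p = 37 * 0.44 = 16.28

16.28


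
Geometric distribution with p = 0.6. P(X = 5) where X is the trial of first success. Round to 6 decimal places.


P = (1-p)^(k-1) * p
(1-p)^(k-1) = 0.4^4 = 0.0256
P = 0.0256 * 0.6 = 0.01536

0.015360


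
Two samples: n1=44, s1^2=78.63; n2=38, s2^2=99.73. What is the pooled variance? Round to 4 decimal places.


sp^2 = ((n1-1)*s1^2 + (n2-1)*s2^2)/(n1+n2-2)
(n1-1)*s1^2 = 43 * 78.63 = 3381.09
(n2-1)*s2^2 = 37 * 99.73 = 3690.01
numerator = 3381.09 + 3690.01 = 7071.1
n1+n2-2 = 80
sp^2 = 7071.1 / 80 = 88.38875

88.3888


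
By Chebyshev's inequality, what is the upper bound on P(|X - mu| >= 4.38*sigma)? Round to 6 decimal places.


P <= 1/k^2
k^2 = 4.38^2 = 19.1844
1/k^2 = 1 / 19.1844 ≈ 0.05212569

0.052126


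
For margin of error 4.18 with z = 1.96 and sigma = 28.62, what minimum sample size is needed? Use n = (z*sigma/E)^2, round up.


z*sigma/E = 1.96 * 28.62 / 4.18 = 70119/5225 ≈ 13.419904
(z*sigma/E)^2 ≈ 180.093832
round up: n = 181

181


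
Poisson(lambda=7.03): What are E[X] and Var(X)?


E[X] = Var(X) = lambda = 7.03

7.03, 7.03


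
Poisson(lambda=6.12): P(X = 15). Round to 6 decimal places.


P = e^(-lam) * lam^k / k!
e^(-6.12) ≈ 0.002198456
lam^k = 6.12^15 ≈ 632807083896.257622
k! = 15! = 1307674368000
P = 0.002198456 * 632807083896.257622 / 1307674368000 ≈ 0.001064

0.001064


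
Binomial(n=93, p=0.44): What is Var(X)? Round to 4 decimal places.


Var = n*p*(1-p) = 93 * 0.44 * 0.56 = 22.9152

22.9152


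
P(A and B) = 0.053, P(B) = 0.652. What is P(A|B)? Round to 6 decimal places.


P(A|B) = P(A and B) / P(B) = 0.053 / 0.652 = 53/652 ≈ 0.08128834

0.081288


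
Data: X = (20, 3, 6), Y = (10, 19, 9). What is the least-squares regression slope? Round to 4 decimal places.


b = sum((xi-xbar)(yi-ybar)) / sum((xi-xbar)^2)
n = 3, xbar = 29/3 ≈ 9.666667, ybar = 38/3 ≈ 12.666667
Sxy = sum((xi-xbar)(yi-ybar)) = -169/3 ≈ -56.333333
Sxx = sum((xi-xbar)^2) = 494/3 ≈ 164.666667
b = Sxy / Sxx = -13/38 ≈ -0.342105

-0.3421


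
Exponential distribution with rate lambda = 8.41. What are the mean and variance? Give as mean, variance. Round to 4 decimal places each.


mean = 1/lam, var = 1/lam^2
mean = 1 / 8.41 = 100/841 ≈ 0.118906
lam^2 = 8.41^2 = 70.7281
var = 1 / 70.7281 ≈ 0.014139

0.1189, 0.0141


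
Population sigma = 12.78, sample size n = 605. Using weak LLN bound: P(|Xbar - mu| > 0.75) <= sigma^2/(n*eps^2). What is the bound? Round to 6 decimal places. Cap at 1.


bound = min(1, sigma^2/(n*eps^2))
sigma^2 = 12.78^2 = 163.3284
n*eps^2 = 605 * 0.75^2 = 605 * 0.5625 = 340.3125
sigma^2/(n*eps^2) = 163.3284 / 340.3125 ≈ 0.47993653

0.479937


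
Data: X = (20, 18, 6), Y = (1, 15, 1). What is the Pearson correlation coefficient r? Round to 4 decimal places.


r = sum((xi-xbar)(yi-ybar)) / sqrt(sum((xi-xbar)^2) * sum((yi-ybar)^2))
n = 3, xbar = 44/3 ≈ 14.666667, ybar = 17/3 ≈ 5.666667
Sxy = sum((xi-xbar)(yi-ybar)) = 140/3 ≈ 46.666667
Sxx = sum((xi-xbar)^2) = 344/3 ≈ 114.666667
Syy = sum((yi-ybar)^2) = 392/3 ≈ 130.666667
sqrt(Sxx*Syy) ≈ 122.405519
r = Sxy / sqrt(Sxx*Syy) = 46.666667 / 122.405519 ≈ 0.381246

0.3812


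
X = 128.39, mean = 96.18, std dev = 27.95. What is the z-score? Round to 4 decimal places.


z = (X - mu) / sigma
X - mu = 128.39 - 96.18 = 32.21
z = 32.21 / 27.95 = 3221/2795 ≈ 1.152415

1.1524


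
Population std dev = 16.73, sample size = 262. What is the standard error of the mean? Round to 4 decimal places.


SE = sigma / sqrt(n)
sqrt(262) ≈ 16.186414
SE = 16.73 / 16.186414 ≈ 1.033583

1.0336


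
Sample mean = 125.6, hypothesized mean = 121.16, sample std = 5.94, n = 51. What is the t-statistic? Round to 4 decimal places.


t = (xbar - mu0) / (s/sqrt(n))
xbar - mu0 = 125.6 - 121.16 = 4.44
sqrt(51) ≈ 7.14142843
s/sqrt(n) = 5.94 / 7.14142843 ≈ 0.83176637
t = 4.44 / 0.83176637 ≈ 5.338037

5.3380


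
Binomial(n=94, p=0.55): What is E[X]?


E[X] = n*p = 94 * 0.55 = 51.7

51.7


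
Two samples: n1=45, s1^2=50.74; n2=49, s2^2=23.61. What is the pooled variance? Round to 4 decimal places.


sp^2 = ((n1-1)*s1^2 + (n2-1)*s2^2)/(n1+n2-2)
(n1-1)*s1^2 = 44 * 50.74 = 2232.56
(n2-1)*s2^2 = 48 * 23.61 = 1133.28
numerator = 2232.56 + 1133.28 = 3365.84
n1+n2-2 = 92
sp^2 = 3365.84 / 92 = 42073/1150 ≈ 36.585217

36.5852


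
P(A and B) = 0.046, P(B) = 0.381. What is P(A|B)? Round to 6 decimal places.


P(A|B) = P(A and B) / P(B) = 0.046 / 0.381 = 46/381 ≈ 0.12073491

0.120735


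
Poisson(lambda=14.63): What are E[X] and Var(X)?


E[X] = Var(X) = lambda = 14.63

14.63, 14.63


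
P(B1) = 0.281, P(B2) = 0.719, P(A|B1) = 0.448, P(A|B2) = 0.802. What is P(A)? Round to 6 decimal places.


P(A) = P(A|B1)*P(B1) + P(A|B2)*P(B2)
P(A|B1)*P(B1) = 0.448 * 0.281 = 0.125888
P(A|B2)*P(B2) = 0.802 * 0.719 = 0.576638
P(A) = 0.125888 + 0.576638 = 0.702526

0.702526


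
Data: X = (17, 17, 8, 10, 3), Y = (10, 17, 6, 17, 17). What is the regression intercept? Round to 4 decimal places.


a = ybar - b*xbar, where b = sum((xi-xbar)(yi-ybar)) / sum((xi-xbar)^2)
n = 5, xbar = 55/5 = 11, ybar = 67/5 = 13.4
Sxy = sum((xi-xbar)(yi-ybar)) = -9
Sxx = sum((xi-xbar)^2) = 146
b = Sxy / Sxx = -9/146 ≈ -0.061644
a = 13.4 - (-0.061644) * 11 = 10277/730 ≈ 14.078082

14.0781


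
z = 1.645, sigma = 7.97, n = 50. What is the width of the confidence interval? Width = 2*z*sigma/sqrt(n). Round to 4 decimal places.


width = 2*z*sigma/sqrt(n)
2*z*sigma = 2 * 1.645 * 7.97 = 26.2213
sqrt(50) ≈ 7.071068
width = 26.2213 / 7.071068 ≈ 3.708252

3.7083


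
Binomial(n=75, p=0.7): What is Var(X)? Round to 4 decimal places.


Var = n*p*(1-p) = 75 * 0.7 * 0.3 = 15.75

15.7500


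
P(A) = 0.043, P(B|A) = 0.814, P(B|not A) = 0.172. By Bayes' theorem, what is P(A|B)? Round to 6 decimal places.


P(A|B) = P(B|A)*P(A) / P(B), P(B) = P(B|A)*P(A) + P(B|not A)*P(not A)
P(B|A)*P(A) = 0.814 * 0.043 = 0.035002
P(B|not A)*P(not A) = 0.172 * 0.957 = 0.164604
P(B) = 0.035002 + 0.164604 = 0.199606
P(A|B) = 0.035002 / 0.199606 = 37/211 ≈ 0.17535545

0.175355


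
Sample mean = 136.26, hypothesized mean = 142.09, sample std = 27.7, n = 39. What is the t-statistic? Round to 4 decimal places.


t = (xbar - mu0) / (s/sqrt(n))
xbar - mu0 = 136.26 - 142.09 = -5.83
sqrt(39) ≈ 6.24499800
s/sqrt(n) = 27.7 / 6.24499800 ≈ 4.43554986
t = -5.83 / 4.43554986 ≈ -1.314380

-1.3144


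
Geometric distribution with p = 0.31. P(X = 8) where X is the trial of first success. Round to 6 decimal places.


P = (1-p)^(k-1) * p
(1-p)^(k-1) = 0.69^7 ≈ 0.07446353
P = 0.07446353 * 0.31 ≈ 0.02308370

0.023084


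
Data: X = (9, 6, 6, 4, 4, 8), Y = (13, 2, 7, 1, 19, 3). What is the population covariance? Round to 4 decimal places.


Cov = (1/n)*sum((xi-xbar)(yi-ybar))
n = 6, xbar = 37/6 ≈ 6.166667, ybar = 45/6 = 7.5
sum((xi-xbar)(yi-ybar)) = -2.5
Cov = -2.5 / 6 = -5/12 ≈ -0.416667

-0.4167


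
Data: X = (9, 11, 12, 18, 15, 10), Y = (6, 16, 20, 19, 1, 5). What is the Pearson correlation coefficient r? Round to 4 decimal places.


r = sum((xi-xbar)(yi-ybar)) / sqrt(sum((xi-xbar)^2) * sum((yi-ybar)^2))
n = 6, xbar = 75/6 = 12.5, ybar = 67/6 ≈ 11.166667
Sxy = sum((xi-xbar)(yi-ybar)) = 39.5
Sxx = sum((xi-xbar)^2) = 57.5
Syy = sum((yi-ybar)^2) = 1985/6 ≈ 330.833333
sqrt(Sxx*Syy) ≈ 137.923590
r = Sxy / sqrt(Sxx*Syy) = 39.5 / 137.923590 ≈ 0.286390

0.2864


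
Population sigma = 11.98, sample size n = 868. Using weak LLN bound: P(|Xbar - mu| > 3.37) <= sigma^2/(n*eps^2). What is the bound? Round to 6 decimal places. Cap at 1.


bound = min(1, sigma^2/(n*eps^2))
sigma^2 = 11.98^2 = 143.5204
n*eps^2 = 868 * 3.37^2 = 868 * 11.3569 = 9857.7892
sigma^2/(n*eps^2) = 143.5204 / 9857.7892 ≈ 0.01455909

0.014559


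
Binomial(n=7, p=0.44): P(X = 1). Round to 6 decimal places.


P = C(n,k) * p^k * (1-p)^(n-k)
C(7,1) = 7
p^k = 0.44^1 = 0.44
(1-p)^(n-k) = 0.56^6 ≈ 0.03084098
P = 7 * 0.44 * 0.03084098 ≈ 0.094990

0.094990


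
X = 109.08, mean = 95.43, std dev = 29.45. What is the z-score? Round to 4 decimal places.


z = (X - mu) / sigma
X - mu = 109.08 - 95.43 = 13.65
z = 13.65 / 29.45 = 273/589 ≈ 0.463497

0.4635


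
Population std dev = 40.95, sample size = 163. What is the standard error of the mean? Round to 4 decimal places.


SE = sigma / sqrt(n)
sqrt(163) ≈ 12.767145
SE = 40.95 / 12.767145 ≈ 3.207452

3.2075


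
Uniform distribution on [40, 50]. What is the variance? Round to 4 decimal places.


Var = (b-a)^2 / 12
(b-a)^2 = (50 - 40)^2 = 100
Var = 100/12 ≈ 8.333333

8.3333


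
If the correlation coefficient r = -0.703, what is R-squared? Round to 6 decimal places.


R^2 = r^2 = (-0.703)^2 = 0.494209

0.494209


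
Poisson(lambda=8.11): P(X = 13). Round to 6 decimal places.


P = e^(-lam) * lam^k / k!
e^(-8.11) ≈ 0.0003005189
lam^k = 8.11^13 ≈ 656554987437.828617
k! = 13! = 6227020800
P = 0.0003005189 * 656554987437.828617 / 6227020800 ≈ 0.031686

0.031686


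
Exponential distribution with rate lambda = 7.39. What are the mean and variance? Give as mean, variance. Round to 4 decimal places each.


mean = 1/lam, var = 1/lam^2
mean = 1 / 7.39 = 100/739 ≈ 0.135318
lam^2 = 7.39^2 = 54.6121
var = 1 / 54.6121 ≈ 0.018311

0.1353, 0.0183


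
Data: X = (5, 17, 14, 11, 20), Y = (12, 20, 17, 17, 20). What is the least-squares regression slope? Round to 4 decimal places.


b = sum((xi-xbar)(yi-ybar)) / sum((xi-xbar)^2)
n = 5, xbar = 67/5 = 13.4, ybar = 86/5 = 17.2
Sxy = sum((xi-xbar)(yi-ybar)) = 72.6
Sxx = sum((xi-xbar)^2) = 133.2
b = Sxy / Sxx = 121/222 ≈ 0.545045

0.5450


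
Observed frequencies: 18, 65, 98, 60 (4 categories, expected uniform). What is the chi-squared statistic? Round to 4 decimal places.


chi2 = sum((O-E)^2/E), E = total/4
total = 241, E = 241/4 = 60.25
(18 - 60.25)^2 / 60.25 = 1785.0625 / 60.25 = 28561/964 ≈ 29.627593
(65 - 60.25)^2 / 60.25 = 22.5625 / 60.25 = 361/964 ≈ 0.374481
(98 - 60.25)^2 / 60.25 = 1425.0625 / 60.25 = 22801/964 ≈ 23.652490
(60 - 60.25)^2 / 60.25 = 0.0625 / 60.25 = 1/964 ≈ 0.001037
chi2 = 12931/241 ≈ 53.655602

53.6556


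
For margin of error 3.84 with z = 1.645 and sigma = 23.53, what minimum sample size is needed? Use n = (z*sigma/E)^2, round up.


z*sigma/E = 1.645 * 23.53 / 3.84 ≈ 10.079909
(z*sigma/E)^2 ≈ 101.604563
round up: n = 102

102


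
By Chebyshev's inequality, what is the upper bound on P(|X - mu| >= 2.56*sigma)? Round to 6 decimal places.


P <= 1/k^2
k^2 = 2.56^2 = 6.5536
1/k^2 = 1 / 6.5536 = 625/4096 ≈ 0.15258789

0.152588


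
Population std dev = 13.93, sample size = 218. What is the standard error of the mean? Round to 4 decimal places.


SE = sigma / sqrt(n)
sqrt(218) ≈ 14.764823
SE = 13.93 / 14.764823 ≈ 0.943459

0.9435


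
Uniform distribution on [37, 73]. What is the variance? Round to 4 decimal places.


Var = (b-a)^2 / 12
(b-a)^2 = (73 - 37)^2 = 1296
Var = 1296/12 = 108

108.0000


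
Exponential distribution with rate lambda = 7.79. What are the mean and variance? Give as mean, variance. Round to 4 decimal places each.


mean = 1/lam, var = 1/lam^2
mean = 1 / 7.79 = 100/779 ≈ 0.128370
lam^2 = 7.79^2 = 60.6841
var = 1 / 60.6841 ≈ 0.016479

0.1284, 0.0165


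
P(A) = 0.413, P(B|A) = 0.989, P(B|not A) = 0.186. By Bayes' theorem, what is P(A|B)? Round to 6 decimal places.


P(A|B) = P(B|A)*P(A) / P(B), P(B) = P(B|A)*P(A) + P(B|not A)*P(not A)
P(B|A)*P(A) = 0.989 * 0.413 = 0.408457
P(B|not A)*P(not A) = 0.186 * 0.587 = 0.109182
P(B) = 0.408457 + 0.109182 = 0.517639
P(A|B) = 0.408457 / 0.517639 ≈ 0.78907694

0.789077


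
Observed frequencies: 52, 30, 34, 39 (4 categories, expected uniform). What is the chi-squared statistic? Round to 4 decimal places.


chi2 = sum((O-E)^2/E), E = total/4
total = 155, E = 155/4 = 38.75
(52 - 38.75)^2 / 38.75 = 175.5625 / 38.75 = 2809/620 ≈ 4.530645
(30 - 38.75)^2 / 38.75 = 76.5625 / 38.75 = 245/124 ≈ 1.975806
(34 - 38.75)^2 / 38.75 = 22.5625 / 38.75 = 361/620 ≈ 0.582258
(39 - 38.75)^2 / 38.75 = 0.0625 / 38.75 = 1/620 ≈ 0.001613
chi2 = 1099/155 ≈ 7.090323

7.0903
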